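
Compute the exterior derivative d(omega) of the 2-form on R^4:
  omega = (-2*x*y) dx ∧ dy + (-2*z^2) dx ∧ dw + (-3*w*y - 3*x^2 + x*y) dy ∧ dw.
d(omega) = (4*z) dx ∧ dz ∧ dw + (-6*x + y) dx ∧ dy ∧ dw

For a 2-form omega = sum_{i<j} g_{ij} dx_i ∧ dx_j, the exterior derivative is
  d(omega) = sum_{i<j} d(g_{ij}) ∧ dx_i ∧ dx_j = sum_{i<j, k} (∂g_{ij}/∂x_k) dx_k ∧ dx_i ∧ dx_j.
Expand each term, using dx_k ∧ dx_i ∧ dx_j = sgn(permutation) dx_{(a)} ∧ dx_{(b)} ∧ dx_{(c)} with (a < b < c) sorted:
  d(-2*z^2) includes (∂/∂z)(-2*z^2) dz = (-4*z) dz, which multiplied by dx ∧ dw gives (4*z) dx ∧ dz ∧ dw
  d(-3*w*y - 3*x^2 + x*y) includes (∂/∂x)(-3*w*y - 3*x^2 + x*y) dx = (-6*x + y) dx, which multiplied by dy ∧ dw gives (-6*x + y) dx ∧ dy ∧ dw
Collecting like 3-forms: d(omega) = (4*z) dx ∧ dz ∧ dw + (-6*x + y) dx ∧ dy ∧ dw.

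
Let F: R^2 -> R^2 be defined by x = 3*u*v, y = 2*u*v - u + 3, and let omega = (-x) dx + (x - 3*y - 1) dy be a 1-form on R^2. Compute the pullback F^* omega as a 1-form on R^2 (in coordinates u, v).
F^* omega = (-15*u*v^2 + 9*u*v - 3*u - 20*v + 10) du + (u*(-15*u*v + 6*u - 20)) dv

Using F^*(f dg) = (f ∘ F) d(g ∘ F), substitute each coordinate x_i by F_i(u, v) in f_i, and replace dx_i by d F_i = (∂F_i/∂u) du + (∂F_i/∂v) dv.
  For the x component: f_1(F) = -3*u*v; d F_1 = (3*v) du + (3*u) dv
  For the y component: f_2(F) = -3*u*v + 3*u - 10; d F_2 = (2*v - 1) du + (2*u) dv
Combining and collecting du, dv coefficients:
  coeff of du: -15*u*v^2 + 9*u*v - 3*u - 20*v + 10
  coeff of dv: u*(-15*u*v + 6*u - 20)
F^* omega = (-15*u*v^2 + 9*u*v - 3*u - 20*v + 10) du + (u*(-15*u*v + 6*u - 20)) dv.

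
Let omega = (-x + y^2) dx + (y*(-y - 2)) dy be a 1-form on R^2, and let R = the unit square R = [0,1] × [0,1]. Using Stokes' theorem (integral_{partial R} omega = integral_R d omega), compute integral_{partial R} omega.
integral_(partial R) omega = -1

Stokes: integral_partial_R omega = integral_R d omega with d omega = (∂Q/∂x - ∂P/∂y) dx ∧ dy.
  ∂Q/∂x = 0
  ∂P/∂y = 2*y
  integrand = ∂Q/∂x - ∂P/∂y = -2*y.
Integrating over R: integral_0^1 integral_0^1 (-2*y) dx dy = -1.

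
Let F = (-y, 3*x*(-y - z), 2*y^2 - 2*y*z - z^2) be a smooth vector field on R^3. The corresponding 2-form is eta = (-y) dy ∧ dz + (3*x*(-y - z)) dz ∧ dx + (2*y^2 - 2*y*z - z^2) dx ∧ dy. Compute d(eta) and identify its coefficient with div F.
d(eta) = (-3*x - 2*y - 2*z) dx ∧ dy ∧ dz; div F = -3*x - 2*y - 2*z

For a 2-form in R^3 of the form above, applying d gives a 3-form with coefficient ∂P/∂x + ∂Q/∂y + ∂R/∂z:
  ∂P/∂x = 0
  ∂Q/∂y = -3*x
  ∂R/∂z = -2*y - 2*z
Sum = -3*x - 2*y - 2*z, which is exactly div F.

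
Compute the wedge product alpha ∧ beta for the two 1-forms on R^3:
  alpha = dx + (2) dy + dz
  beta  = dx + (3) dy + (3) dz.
alpha ∧ beta = (1) dx ∧ dy + (2) dx ∧ dz + (3) dy ∧ dz

Distribute the wedge, using dx_i ∧ dx_j = -dx_j ∧ dx_i and dx_i ∧ dx_i = 0. For each pair (i, j) with i < j, the coefficient of dx_i ∧ dx_j in alpha ∧ beta is (alpha_i * beta_j - alpha_j * beta_i). Collecting: alpha ∧ beta = (1) dx ∧ dy + (2) dx ∧ dz + (3) dy ∧ dz.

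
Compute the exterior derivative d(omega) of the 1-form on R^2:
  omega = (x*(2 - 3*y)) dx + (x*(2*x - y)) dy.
d(omega) = (7*x - y) dx ∧ dy

For a 1-form omega = sum_i f_i dx_i, the exterior derivative is
  d(omega) = sum_{i < j} (∂f_j/∂x_i - ∂f_i/∂x_j) dx_i ∧ dx_j.
  coefficient of dx ∧ dy: ∂f_2/∂x - ∂f_1/∂y = ∂(x*(2*x - y))/∂x - ∂(x*(2 - 3*y))/∂y = 7*x - y
Assembling: d(omega) = (7*x - y) dx ∧ dy.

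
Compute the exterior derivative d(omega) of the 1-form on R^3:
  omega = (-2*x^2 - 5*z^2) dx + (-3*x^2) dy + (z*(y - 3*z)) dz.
d(omega) = (-6*x) dx ∧ dy + (10*z) dx ∧ dz + (z) dy ∧ dz

For a 1-form omega = sum_i f_i dx_i, the exterior derivative is
  d(omega) = sum_{i < j} (∂f_j/∂x_i - ∂f_i/∂x_j) dx_i ∧ dx_j.
  coefficient of dx ∧ dy: ∂f_2/∂x - ∂f_1/∂y = ∂(-3*x^2)/∂x - ∂(-2*x^2 - 5*z^2)/∂y = -6*x
  coefficient of dx ∧ dz: ∂f_3/∂x - ∂f_1/∂z = ∂(z*(y - 3*z))/∂x - ∂(-2*x^2 - 5*z^2)/∂z = 10*z
  coefficient of dy ∧ dz: ∂f_3/∂y - ∂f_2/∂z = ∂(z*(y - 3*z))/∂y - ∂(-3*x^2)/∂z = z
Assembling: d(omega) = (-6*x) dx ∧ dy + (10*z) dx ∧ dz + (z) dy ∧ dz.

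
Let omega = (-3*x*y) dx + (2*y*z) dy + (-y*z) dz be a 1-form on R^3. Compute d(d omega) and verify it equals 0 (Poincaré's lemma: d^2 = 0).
d(d omega) = 0

Step 1: d omega = sum_{i<j} (∂f_j/∂x_i - ∂f_i/∂x_j) dx_i ∧ dx_j:
  coeff of dx ∧ dy: 3*x
  coeff of dx ∧ dz: 0
  coeff of dy ∧ dz: -2*y - z
Step 2: Apply d again to each 2-form coefficient. The only possible 3-form in R^3 is dx ∧ dy ∧ dz, with coefficient
  ∂(coeff of dy∧dz)/∂x - ∂(coeff of dx∧dz)/∂y + ∂(coeff of dx∧dy)/∂z
  = ∂/∂x (-2*y - z) - ∂/∂y (0) + ∂/∂z (3*x).
Each of these terms simplifies to sums of mixed partials that cancel in pairs. The result is 0 (by equality of mixed partials for smooth functions — Schwarz / Clairaut).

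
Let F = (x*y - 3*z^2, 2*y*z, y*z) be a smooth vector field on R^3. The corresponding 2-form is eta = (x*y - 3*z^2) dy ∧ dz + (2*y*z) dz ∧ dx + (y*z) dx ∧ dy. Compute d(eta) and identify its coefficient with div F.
d(eta) = (2*y + 2*z) dx ∧ dy ∧ dz; div F = 2*y + 2*z

For a 2-form in R^3 of the form above, applying d gives a 3-form with coefficient ∂P/∂x + ∂Q/∂y + ∂R/∂z:
  ∂P/∂x = y
  ∂Q/∂y = 2*z
  ∂R/∂z = y
Sum = 2*y + 2*z, which is exactly div F.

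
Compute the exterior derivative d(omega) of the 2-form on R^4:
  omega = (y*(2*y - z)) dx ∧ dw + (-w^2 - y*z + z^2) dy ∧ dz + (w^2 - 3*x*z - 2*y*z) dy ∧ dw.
d(omega) = (-4*y - 2*z) dx ∧ dy ∧ dw + (y) dx ∧ dz ∧ dw + (-2*w + 3*x + 2*y) dy ∧ dz ∧ dw

For a 2-form omega = sum_{i<j} g_{ij} dx_i ∧ dx_j, the exterior derivative is
  d(omega) = sum_{i<j} d(g_{ij}) ∧ dx_i ∧ dx_j = sum_{i<j, k} (∂g_{ij}/∂x_k) dx_k ∧ dx_i ∧ dx_j.
Expand each term, using dx_k ∧ dx_i ∧ dx_j = sgn(permutation) dx_{(a)} ∧ dx_{(b)} ∧ dx_{(c)} with (a < b < c) sorted:
  d(y*(2*y - z)) includes (∂/∂y)(y*(2*y - z)) dy = (4*y - z) dy, which multiplied by dx ∧ dw gives (-4*y + z) dx ∧ dy ∧ dw
  d(y*(2*y - z)) includes (∂/∂z)(y*(2*y - z)) dz = (-y) dz, which multiplied by dx ∧ dw gives (y) dx ∧ dz ∧ dw
  d(-w^2 - y*z + z^2) includes (∂/∂w)(-w^2 - y*z + z^2) dw = (-2*w) dw, which multiplied by dy ∧ dz gives (-2*w) dy ∧ dz ∧ dw
  d(w^2 - 3*x*z - 2*y*z) includes (∂/∂x)(w^2 - 3*x*z - 2*y*z) dx = (-3*z) dx, which multiplied by dy ∧ dw gives (-3*z) dx ∧ dy ∧ dw
  d(w^2 - 3*x*z - 2*y*z) includes (∂/∂z)(w^2 - 3*x*z - 2*y*z) dz = (-3*x - 2*y) dz, which multiplied by dy ∧ dw gives (3*x + 2*y) dy ∧ dz ∧ dw
Collecting like 3-forms: d(omega) = (-4*y - 2*z) dx ∧ dy ∧ dw + (y) dx ∧ dz ∧ dw + (-2*w + 3*x + 2*y) dy ∧ dz ∧ dw.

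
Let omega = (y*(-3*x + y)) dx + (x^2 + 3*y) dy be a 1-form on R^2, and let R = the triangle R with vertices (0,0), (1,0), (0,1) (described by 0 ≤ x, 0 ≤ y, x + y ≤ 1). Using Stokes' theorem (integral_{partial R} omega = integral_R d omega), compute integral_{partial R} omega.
integral_(partial R) omega = 1/2

Stokes: integral_partial_R omega = integral_R d omega with d omega = (∂Q/∂x - ∂P/∂y) dx ∧ dy.
  ∂Q/∂x = 2*x
  ∂P/∂y = -3*x + 2*y
  integrand = ∂Q/∂x - ∂P/∂y = 5*x - 2*y.
Integrating over R: integral_0^1 integral_0^{1-x} (5*x - 2*y) dy dx = 1/2.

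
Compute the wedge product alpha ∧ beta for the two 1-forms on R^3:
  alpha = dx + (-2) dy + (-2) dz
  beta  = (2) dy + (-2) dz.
alpha ∧ beta = (2) dx ∧ dy + (-2) dx ∧ dz + (8) dy ∧ dz

Distribute the wedge, using dx_i ∧ dx_j = -dx_j ∧ dx_i and dx_i ∧ dx_i = 0. For each pair (i, j) with i < j, the coefficient of dx_i ∧ dx_j in alpha ∧ beta is (alpha_i * beta_j - alpha_j * beta_i). Collecting: alpha ∧ beta = (2) dx ∧ dy + (-2) dx ∧ dz + (8) dy ∧ dz.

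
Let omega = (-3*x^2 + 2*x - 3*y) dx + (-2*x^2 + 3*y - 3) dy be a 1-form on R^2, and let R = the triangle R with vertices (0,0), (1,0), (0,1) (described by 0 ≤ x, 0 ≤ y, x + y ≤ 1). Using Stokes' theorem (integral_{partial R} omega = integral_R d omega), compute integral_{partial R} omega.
integral_(partial R) omega = 5/6

Stokes: integral_partial_R omega = integral_R d omega with d omega = (∂Q/∂x - ∂P/∂y) dx ∧ dy.
  ∂Q/∂x = -4*x
  ∂P/∂y = -3
  integrand = ∂Q/∂x - ∂P/∂y = 3 - 4*x.
Integrating over R: integral_0^1 integral_0^{1-x} (3 - 4*x) dy dx = 5/6.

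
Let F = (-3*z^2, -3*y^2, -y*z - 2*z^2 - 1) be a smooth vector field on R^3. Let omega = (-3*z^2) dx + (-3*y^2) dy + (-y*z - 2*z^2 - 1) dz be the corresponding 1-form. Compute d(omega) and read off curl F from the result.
d(omega) = (-z) dy ∧ dz + (-6*z) dz ∧ dx + (0) dx ∧ dy; curl F = (-z, -6*z, 0)

d omega = sum_{i<j} (∂f_j/∂x_i - ∂f_i/∂x_j) dx_i ∧ dx_j. Under the identification (dy ∧ dz, dz ∧ dx, dx ∧ dy) ↔ (e_x, e_y, e_z), the coefficients are exactly the components of curl F. Compute:
  ∂R/∂y - ∂Q/∂z = (-z) - (0) = -z
  ∂P/∂z - ∂R/∂x = (-6*z) - (0) = -6*z
  ∂Q/∂x - ∂P/∂y = (0) - (0) = 0.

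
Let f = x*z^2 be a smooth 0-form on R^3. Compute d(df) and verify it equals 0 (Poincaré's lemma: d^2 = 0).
d(df) = 0

Step 1: df = sum_i (∂f/∂x_i) dx_i = (z^2) dx + (0) dy + (2*x*z) dz.
Step 2: Apply d again. Using the 1-form formula, the coefficient of dx ∧ dy in d(df) is ∂^2 f/∂x ∂y - ∂^2 f/∂y ∂x = (0) - (0) = 0 (equality of mixed partials for smooth f).
Similarly for dx ∧ dz and dy ∧ dz — all coefficients vanish. So d(df) = 0.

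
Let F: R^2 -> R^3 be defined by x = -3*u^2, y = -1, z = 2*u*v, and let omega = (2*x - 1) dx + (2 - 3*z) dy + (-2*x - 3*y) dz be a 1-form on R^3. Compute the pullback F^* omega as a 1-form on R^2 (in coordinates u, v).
F^* omega = (36*u^3 + 12*u^2*v + 6*u + 6*v) du + (12*u^3 + 6*u) dv

Using F^*(f dg) = (f ∘ F) d(g ∘ F), substitute each coordinate x_i by F_i(u, v) in f_i, and replace dx_i by d F_i = (∂F_i/∂u) du + (∂F_i/∂v) dv.
  For the x component: f_1(F) = -6*u^2 - 1; d F_1 = (-6*u) du + (0) dv
  For the y component: f_2(F) = -6*u*v + 2; d F_2 = (0) du + (0) dv
  For the z component: f_3(F) = 6*u^2 + 3; d F_3 = (2*v) du + (2*u) dv
Combining and collecting du, dv coefficients:
  coeff of du: 36*u^3 + 12*u^2*v + 6*u + 6*v
  coeff of dv: 12*u^3 + 6*u
F^* omega = (36*u^3 + 12*u^2*v + 6*u + 6*v) du + (12*u^3 + 6*u) dv.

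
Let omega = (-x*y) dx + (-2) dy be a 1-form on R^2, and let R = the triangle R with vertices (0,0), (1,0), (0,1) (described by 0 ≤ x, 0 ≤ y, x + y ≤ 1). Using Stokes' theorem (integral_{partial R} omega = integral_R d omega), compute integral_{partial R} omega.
integral_(partial R) omega = 1/6

Stokes: integral_partial_R omega = integral_R d omega with d omega = (∂Q/∂x - ∂P/∂y) dx ∧ dy.
  ∂Q/∂x = 0
  ∂P/∂y = -x
  integrand = ∂Q/∂x - ∂P/∂y = x.
Integrating over R: integral_0^1 integral_0^{1-x} (x) dy dx = 1/6.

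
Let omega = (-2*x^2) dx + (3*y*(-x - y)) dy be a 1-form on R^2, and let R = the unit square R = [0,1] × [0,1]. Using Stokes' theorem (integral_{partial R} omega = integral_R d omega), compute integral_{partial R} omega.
integral_(partial R) omega = -3/2

Stokes: integral_partial_R omega = integral_R d omega with d omega = (∂Q/∂x - ∂P/∂y) dx ∧ dy.
  ∂Q/∂x = -3*y
  ∂P/∂y = 0
  integrand = ∂Q/∂x - ∂P/∂y = -3*y.
Integrating over R: integral_0^1 integral_0^1 (-3*y) dx dy = -3/2.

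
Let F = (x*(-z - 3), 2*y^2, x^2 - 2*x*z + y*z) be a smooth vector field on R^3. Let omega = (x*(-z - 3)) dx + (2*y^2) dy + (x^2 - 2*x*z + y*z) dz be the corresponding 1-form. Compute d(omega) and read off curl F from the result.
d(omega) = (z) dy ∧ dz + (-3*x + 2*z) dz ∧ dx + (0) dx ∧ dy; curl F = (z, -3*x + 2*z, 0)

d omega = sum_{i<j} (∂f_j/∂x_i - ∂f_i/∂x_j) dx_i ∧ dx_j. Under the identification (dy ∧ dz, dz ∧ dx, dx ∧ dy) ↔ (e_x, e_y, e_z), the coefficients are exactly the components of curl F. Compute:
  ∂R/∂y - ∂Q/∂z = (z) - (0) = z
  ∂P/∂z - ∂R/∂x = (-x) - (2*x - 2*z) = -3*x + 2*z
  ∂Q/∂x - ∂P/∂y = (0) - (0) = 0.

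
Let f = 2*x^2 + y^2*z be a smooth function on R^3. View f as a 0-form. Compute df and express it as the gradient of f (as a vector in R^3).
df = (4*x) dx + (2*y*z) dy + (y^2) dz; grad f = (4*x, 2*y*z, y^2)

For a 0-form f, d f = (∂f/∂x) dx + (∂f/∂y) dy + (∂f/∂z) dz. The components of the vector representation are exactly the entries of grad f in Cartesian coordinates:
  ∂f/∂x = 4*x
  ∂f/∂y = 2*y*z
  ∂f/∂z = y^2.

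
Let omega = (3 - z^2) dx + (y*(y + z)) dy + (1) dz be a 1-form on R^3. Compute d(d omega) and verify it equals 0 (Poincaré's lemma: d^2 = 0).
d(d omega) = 0

Step 1: d omega = sum_{i<j} (∂f_j/∂x_i - ∂f_i/∂x_j) dx_i ∧ dx_j:
  coeff of dx ∧ dy: 0
  coeff of dx ∧ dz: 2*z
  coeff of dy ∧ dz: -y
Step 2: Apply d again to each 2-form coefficient. The only possible 3-form in R^3 is dx ∧ dy ∧ dz, with coefficient
  ∂(coeff of dy∧dz)/∂x - ∂(coeff of dx∧dz)/∂y + ∂(coeff of dx∧dy)/∂z
  = ∂/∂x (-y) - ∂/∂y (2*z) + ∂/∂z (0).
Each of these terms simplifies to sums of mixed partials that cancel in pairs. The result is 0 (by equality of mixed partials for smooth functions — Schwarz / Clairaut).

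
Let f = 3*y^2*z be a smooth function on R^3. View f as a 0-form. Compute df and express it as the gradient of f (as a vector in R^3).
df = (0) dx + (6*y*z) dy + (3*y^2) dz; grad f = (0, 6*y*z, 3*y^2)

For a 0-form f, d f = (∂f/∂x) dx + (∂f/∂y) dy + (∂f/∂z) dz. The components of the vector representation are exactly the entries of grad f in Cartesian coordinates:
  ∂f/∂x = 0
  ∂f/∂y = 6*y*z
  ∂f/∂z = 3*y^2.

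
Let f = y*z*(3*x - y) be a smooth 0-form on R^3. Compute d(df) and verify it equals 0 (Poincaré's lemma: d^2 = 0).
d(df) = 0

Step 1: df = sum_i (∂f/∂x_i) dx_i = (3*y*z) dx + (z*(3*x - 2*y)) dy + (y*(3*x - y)) dz.
Step 2: Apply d again. Using the 1-form formula, the coefficient of dx ∧ dy in d(df) is ∂^2 f/∂x ∂y - ∂^2 f/∂y ∂x = (3*z) - (3*z) = 0 (equality of mixed partials for smooth f).
Similarly for dx ∧ dz and dy ∧ dz — all coefficients vanish. So d(df) = 0.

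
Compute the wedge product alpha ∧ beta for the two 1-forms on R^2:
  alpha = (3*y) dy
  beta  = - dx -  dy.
alpha ∧ beta = (3*y) dx ∧ dy

Distribute the wedge, using dx_i ∧ dx_j = -dx_j ∧ dx_i and dx_i ∧ dx_i = 0. For each pair (i, j) with i < j, the coefficient of dx_i ∧ dx_j in alpha ∧ beta is (alpha_i * beta_j - alpha_j * beta_i). Collecting: alpha ∧ beta = (3*y) dx ∧ dy.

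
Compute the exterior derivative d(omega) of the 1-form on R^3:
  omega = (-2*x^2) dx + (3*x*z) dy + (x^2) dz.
d(omega) = (3*z) dx ∧ dy + (2*x) dx ∧ dz + (-3*x) dy ∧ dz

For a 1-form omega = sum_i f_i dx_i, the exterior derivative is
  d(omega) = sum_{i < j} (∂f_j/∂x_i - ∂f_i/∂x_j) dx_i ∧ dx_j.
  coefficient of dx ∧ dy: ∂f_2/∂x - ∂f_1/∂y = ∂(3*x*z)/∂x - ∂(-2*x^2)/∂y = 3*z
  coefficient of dx ∧ dz: ∂f_3/∂x - ∂f_1/∂z = ∂(x^2)/∂x - ∂(-2*x^2)/∂z = 2*x
  coefficient of dy ∧ dz: ∂f_3/∂y - ∂f_2/∂z = ∂(x^2)/∂y - ∂(3*x*z)/∂z = -3*x
Assembling: d(omega) = (3*z) dx ∧ dy + (2*x) dx ∧ dz + (-3*x) dy ∧ dz.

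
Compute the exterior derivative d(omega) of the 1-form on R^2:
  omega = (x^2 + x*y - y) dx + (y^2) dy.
d(omega) = (1 - x) dx ∧ dy

For a 1-form omega = sum_i f_i dx_i, the exterior derivative is
  d(omega) = sum_{i < j} (∂f_j/∂x_i - ∂f_i/∂x_j) dx_i ∧ dx_j.
  coefficient of dx ∧ dy: ∂f_2/∂x - ∂f_1/∂y = ∂(y^2)/∂x - ∂(x^2 + x*y - y)/∂y = 1 - x
Assembling: d(omega) = (1 - x) dx ∧ dy.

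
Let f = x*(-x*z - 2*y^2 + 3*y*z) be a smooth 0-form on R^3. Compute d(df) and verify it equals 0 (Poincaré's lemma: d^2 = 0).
d(df) = 0

Step 1: df = sum_i (∂f/∂x_i) dx_i = (-2*x*z - 2*y^2 + 3*y*z) dx + (x*(-4*y + 3*z)) dy + (x*(-x + 3*y)) dz.
Step 2: Apply d again. Using the 1-form formula, the coefficient of dx ∧ dy in d(df) is ∂^2 f/∂x ∂y - ∂^2 f/∂y ∂x = (-4*y + 3*z) - (-4*y + 3*z) = 0 (equality of mixed partials for smooth f).
Similarly for dx ∧ dz and dy ∧ dz — all coefficients vanish. So d(df) = 0.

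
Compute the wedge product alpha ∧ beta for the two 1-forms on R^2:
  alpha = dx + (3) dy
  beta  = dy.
alpha ∧ beta = (1) dx ∧ dy

Distribute the wedge, using dx_i ∧ dx_j = -dx_j ∧ dx_i and dx_i ∧ dx_i = 0. For each pair (i, j) with i < j, the coefficient of dx_i ∧ dx_j in alpha ∧ beta is (alpha_i * beta_j - alpha_j * beta_i). Collecting: alpha ∧ beta = (1) dx ∧ dy.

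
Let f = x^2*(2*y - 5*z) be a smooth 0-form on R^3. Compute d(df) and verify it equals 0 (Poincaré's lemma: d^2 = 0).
d(df) = 0

Step 1: df = sum_i (∂f/∂x_i) dx_i = (2*x*(2*y - 5*z)) dx + (2*x^2) dy + (-5*x^2) dz.
Step 2: Apply d again. Using the 1-form formula, the coefficient of dx ∧ dy in d(df) is ∂^2 f/∂x ∂y - ∂^2 f/∂y ∂x = (4*x) - (4*x) = 0 (equality of mixed partials for smooth f).
Similarly for dx ∧ dz and dy ∧ dz — all coefficients vanish. So d(df) = 0.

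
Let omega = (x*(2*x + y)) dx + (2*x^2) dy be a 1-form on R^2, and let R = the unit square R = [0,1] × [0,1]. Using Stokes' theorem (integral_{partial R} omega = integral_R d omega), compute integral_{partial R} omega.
integral_(partial R) omega = 3/2

Stokes: integral_partial_R omega = integral_R d omega with d omega = (∂Q/∂x - ∂P/∂y) dx ∧ dy.
  ∂Q/∂x = 4*x
  ∂P/∂y = x
  integrand = ∂Q/∂x - ∂P/∂y = 3*x.
Integrating over R: integral_0^1 integral_0^1 (3*x) dx dy = 3/2.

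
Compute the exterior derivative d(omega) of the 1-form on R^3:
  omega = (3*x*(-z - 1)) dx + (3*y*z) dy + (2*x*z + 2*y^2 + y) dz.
d(omega) = (3*x + 2*z) dx ∧ dz + (y + 1) dy ∧ dz

For a 1-form omega = sum_i f_i dx_i, the exterior derivative is
  d(omega) = sum_{i < j} (∂f_j/∂x_i - ∂f_i/∂x_j) dx_i ∧ dx_j.
  coefficient of dx ∧ dz: ∂f_3/∂x - ∂f_1/∂z = ∂(2*x*z + 2*y^2 + y)/∂x - ∂(3*x*(-z - 1))/∂z = 3*x + 2*z
  coefficient of dy ∧ dz: ∂f_3/∂y - ∂f_2/∂z = ∂(2*x*z + 2*y^2 + y)/∂y - ∂(3*y*z)/∂z = y + 1
Assembling: d(omega) = (3*x + 2*z) dx ∧ dz + (y + 1) dy ∧ dz.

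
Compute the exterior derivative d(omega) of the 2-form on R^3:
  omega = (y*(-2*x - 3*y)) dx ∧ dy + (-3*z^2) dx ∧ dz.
d(omega) = 0

For a 2-form omega = sum_{i<j} g_{ij} dx_i ∧ dx_j, the exterior derivative is
  d(omega) = sum_{i<j} d(g_{ij}) ∧ dx_i ∧ dx_j = sum_{i<j, k} (∂g_{ij}/∂x_k) dx_k ∧ dx_i ∧ dx_j.
Expand each term, using dx_k ∧ dx_i ∧ dx_j = sgn(permutation) dx_{(a)} ∧ dx_{(b)} ∧ dx_{(c)} with (a < b < c) sorted:

Collecting like 3-forms: d(omega) = 0.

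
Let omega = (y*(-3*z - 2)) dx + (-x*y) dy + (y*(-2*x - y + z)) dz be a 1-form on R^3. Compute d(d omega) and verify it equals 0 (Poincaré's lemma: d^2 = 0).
d(d omega) = 0

Step 1: d omega = sum_{i<j} (∂f_j/∂x_i - ∂f_i/∂x_j) dx_i ∧ dx_j:
  coeff of dx ∧ dy: -y + 3*z + 2
  coeff of dx ∧ dz: y
  coeff of dy ∧ dz: -2*x - 2*y + z
Step 2: Apply d again to each 2-form coefficient. The only possible 3-form in R^3 is dx ∧ dy ∧ dz, with coefficient
  ∂(coeff of dy∧dz)/∂x - ∂(coeff of dx∧dz)/∂y + ∂(coeff of dx∧dy)/∂z
  = ∂/∂x (-2*x - 2*y + z) - ∂/∂y (y) + ∂/∂z (-y + 3*z + 2).
Each of these terms simplifies to sums of mixed partials that cancel in pairs. The result is 0 (by equality of mixed partials for smooth functions — Schwarz / Clairaut).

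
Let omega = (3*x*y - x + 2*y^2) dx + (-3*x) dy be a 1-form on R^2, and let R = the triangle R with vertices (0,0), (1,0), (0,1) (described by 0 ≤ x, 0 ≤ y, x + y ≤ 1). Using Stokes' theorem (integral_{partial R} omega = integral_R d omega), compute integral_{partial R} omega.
integral_(partial R) omega = -8/3

Stokes: integral_partial_R omega = integral_R d omega with d omega = (∂Q/∂x - ∂P/∂y) dx ∧ dy.
  ∂Q/∂x = -3
  ∂P/∂y = 3*x + 4*y
  integrand = ∂Q/∂x - ∂P/∂y = -3*x - 4*y - 3.
Integrating over R: integral_0^1 integral_0^{1-x} (-3*x - 4*y - 3) dy dx = -8/3.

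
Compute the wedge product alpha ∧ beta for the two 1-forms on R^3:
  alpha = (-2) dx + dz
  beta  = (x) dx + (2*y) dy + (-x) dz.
alpha ∧ beta = (-4*y) dx ∧ dy + (x) dx ∧ dz + (-2*y) dy ∧ dz

Distribute the wedge, using dx_i ∧ dx_j = -dx_j ∧ dx_i and dx_i ∧ dx_i = 0. For each pair (i, j) with i < j, the coefficient of dx_i ∧ dx_j in alpha ∧ beta is (alpha_i * beta_j - alpha_j * beta_i). Collecting: alpha ∧ beta = (-4*y) dx ∧ dy + (x) dx ∧ dz + (-2*y) dy ∧ dz.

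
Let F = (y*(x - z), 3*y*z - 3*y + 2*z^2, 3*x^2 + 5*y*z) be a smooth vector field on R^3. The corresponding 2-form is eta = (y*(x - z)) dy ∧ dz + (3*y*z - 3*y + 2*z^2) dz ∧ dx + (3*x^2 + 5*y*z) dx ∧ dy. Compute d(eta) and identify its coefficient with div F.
d(eta) = (6*y + 3*z - 3) dx ∧ dy ∧ dz; div F = 6*y + 3*z - 3

For a 2-form in R^3 of the form above, applying d gives a 3-form with coefficient ∂P/∂x + ∂Q/∂y + ∂R/∂z:
  ∂P/∂x = y
  ∂Q/∂y = 3*z - 3
  ∂R/∂z = 5*y
Sum = 6*y + 3*z - 3, which is exactly div F.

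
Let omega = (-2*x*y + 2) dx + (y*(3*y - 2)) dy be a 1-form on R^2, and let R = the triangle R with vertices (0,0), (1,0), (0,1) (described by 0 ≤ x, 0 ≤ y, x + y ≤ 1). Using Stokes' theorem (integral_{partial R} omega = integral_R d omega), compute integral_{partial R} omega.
integral_(partial R) omega = 1/3

Stokes: integral_partial_R omega = integral_R d omega with d omega = (∂Q/∂x - ∂P/∂y) dx ∧ dy.
  ∂Q/∂x = 0
  ∂P/∂y = -2*x
  integrand = ∂Q/∂x - ∂P/∂y = 2*x.
Integrating over R: integral_0^1 integral_0^{1-x} (2*x) dy dx = 1/3.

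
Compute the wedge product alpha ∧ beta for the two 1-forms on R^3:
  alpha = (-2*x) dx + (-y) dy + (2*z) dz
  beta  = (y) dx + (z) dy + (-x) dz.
alpha ∧ beta = (-2*x*z + y^2) dx ∧ dy + (2*x^2 - 2*y*z) dx ∧ dz + (x*y - 2*z^2) dy ∧ dz

Distribute the wedge, using dx_i ∧ dx_j = -dx_j ∧ dx_i and dx_i ∧ dx_i = 0. For each pair (i, j) with i < j, the coefficient of dx_i ∧ dx_j in alpha ∧ beta is (alpha_i * beta_j - alpha_j * beta_i). Collecting: alpha ∧ beta = (-2*x*z + y^2) dx ∧ dy + (2*x^2 - 2*y*z) dx ∧ dz + (x*y - 2*z^2) dy ∧ dz.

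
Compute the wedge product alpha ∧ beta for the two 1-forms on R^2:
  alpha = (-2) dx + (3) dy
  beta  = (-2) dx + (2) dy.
alpha ∧ beta = (2) dx ∧ dy

Distribute the wedge, using dx_i ∧ dx_j = -dx_j ∧ dx_i and dx_i ∧ dx_i = 0. For each pair (i, j) with i < j, the coefficient of dx_i ∧ dx_j in alpha ∧ beta is (alpha_i * beta_j - alpha_j * beta_i). Collecting: alpha ∧ beta = (2) dx ∧ dy.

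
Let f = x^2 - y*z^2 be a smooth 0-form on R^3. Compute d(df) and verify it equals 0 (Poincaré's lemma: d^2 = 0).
d(df) = 0

Step 1: df = sum_i (∂f/∂x_i) dx_i = (2*x) dx + (-z^2) dy + (-2*y*z) dz.
Step 2: Apply d again. Using the 1-form formula, the coefficient of dx ∧ dy in d(df) is ∂^2 f/∂x ∂y - ∂^2 f/∂y ∂x = (0) - (0) = 0 (equality of mixed partials for smooth f).
Similarly for dx ∧ dz and dy ∧ dz — all coefficients vanish. So d(df) = 0.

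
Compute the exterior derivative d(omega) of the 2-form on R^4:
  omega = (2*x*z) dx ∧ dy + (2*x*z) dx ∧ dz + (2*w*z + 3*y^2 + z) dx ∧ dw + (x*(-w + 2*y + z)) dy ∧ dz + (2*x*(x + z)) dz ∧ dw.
d(omega) = (-w + 2*x + 2*y + z) dx ∧ dy ∧ dz + (-6*y) dx ∧ dy ∧ dw + (-2*w + 4*x + 2*z - 1) dx ∧ dz ∧ dw + (-x) dy ∧ dz ∧ dw

For a 2-form omega = sum_{i<j} g_{ij} dx_i ∧ dx_j, the exterior derivative is
  d(omega) = sum_{i<j} d(g_{ij}) ∧ dx_i ∧ dx_j = sum_{i<j, k} (∂g_{ij}/∂x_k) dx_k ∧ dx_i ∧ dx_j.
Expand each term, using dx_k ∧ dx_i ∧ dx_j = sgn(permutation) dx_{(a)} ∧ dx_{(b)} ∧ dx_{(c)} with (a < b < c) sorted:
  d(2*x*z) includes (∂/∂z)(2*x*z) dz = (2*x) dz, which multiplied by dx ∧ dy gives (2*x) dx ∧ dy ∧ dz
  d(2*w*z + 3*y^2 + z) includes (∂/∂y)(2*w*z + 3*y^2 + z) dy = (6*y) dy, which multiplied by dx ∧ dw gives (-6*y) dx ∧ dy ∧ dw
  d(2*w*z + 3*y^2 + z) includes (∂/∂z)(2*w*z + 3*y^2 + z) dz = (2*w + 1) dz, which multiplied by dx ∧ dw gives (-2*w - 1) dx ∧ dz ∧ dw
  d(x*(-w + 2*y + z)) includes (∂/∂x)(x*(-w + 2*y + z)) dx = (-w + 2*y + z) dx, which multiplied by dy ∧ dz gives (-w + 2*y + z) dx ∧ dy ∧ dz
  d(x*(-w + 2*y + z)) includes (∂/∂w)(x*(-w + 2*y + z)) dw = (-x) dw, which multiplied by dy ∧ dz gives (-x) dy ∧ dz ∧ dw
  d(2*x*(x + z)) includes (∂/∂x)(2*x*(x + z)) dx = (4*x + 2*z) dx, which multiplied by dz ∧ dw gives (4*x + 2*z) dx ∧ dz ∧ dw
Collecting like 3-forms: d(omega) = (-w + 2*x + 2*y + z) dx ∧ dy ∧ dz + (-6*y) dx ∧ dy ∧ dw + (-2*w + 4*x + 2*z - 1) dx ∧ dz ∧ dw + (-x) dy ∧ dz ∧ dw.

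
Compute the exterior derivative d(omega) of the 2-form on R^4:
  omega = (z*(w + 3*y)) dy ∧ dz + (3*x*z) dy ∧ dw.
d(omega) = (-3*x + z) dy ∧ dz ∧ dw + (3*z) dx ∧ dy ∧ dw

For a 2-form omega = sum_{i<j} g_{ij} dx_i ∧ dx_j, the exterior derivative is
  d(omega) = sum_{i<j} d(g_{ij}) ∧ dx_i ∧ dx_j = sum_{i<j, k} (∂g_{ij}/∂x_k) dx_k ∧ dx_i ∧ dx_j.
Expand each term, using dx_k ∧ dx_i ∧ dx_j = sgn(permutation) dx_{(a)} ∧ dx_{(b)} ∧ dx_{(c)} with (a < b < c) sorted:
  d(z*(w + 3*y)) includes (∂/∂w)(z*(w + 3*y)) dw = (z) dw, which multiplied by dy ∧ dz gives (z) dy ∧ dz ∧ dw
  d(3*x*z) includes (∂/∂x)(3*x*z) dx = (3*z) dx, which multiplied by dy ∧ dw gives (3*z) dx ∧ dy ∧ dw
  d(3*x*z) includes (∂/∂z)(3*x*z) dz = (3*x) dz, which multiplied by dy ∧ dw gives (-3*x) dy ∧ dz ∧ dw
Collecting like 3-forms: d(omega) = (-3*x + z) dy ∧ dz ∧ dw + (3*z) dx ∧ dy ∧ dw.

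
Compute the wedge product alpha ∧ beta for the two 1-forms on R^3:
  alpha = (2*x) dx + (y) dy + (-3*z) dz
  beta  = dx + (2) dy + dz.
alpha ∧ beta = (4*x - y) dx ∧ dy + (2*x + 3*z) dx ∧ dz + (y + 6*z) dy ∧ dz

Distribute the wedge, using dx_i ∧ dx_j = -dx_j ∧ dx_i and dx_i ∧ dx_i = 0. For each pair (i, j) with i < j, the coefficient of dx_i ∧ dx_j in alpha ∧ beta is (alpha_i * beta_j - alpha_j * beta_i). Collecting: alpha ∧ beta = (4*x - y) dx ∧ dy + (2*x + 3*z) dx ∧ dz + (y + 6*z) dy ∧ dz.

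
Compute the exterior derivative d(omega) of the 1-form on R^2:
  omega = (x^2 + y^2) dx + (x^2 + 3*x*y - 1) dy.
d(omega) = (2*x + y) dx ∧ dy

For a 1-form omega = sum_i f_i dx_i, the exterior derivative is
  d(omega) = sum_{i < j} (∂f_j/∂x_i - ∂f_i/∂x_j) dx_i ∧ dx_j.
  coefficient of dx ∧ dy: ∂f_2/∂x - ∂f_1/∂y = ∂(x^2 + 3*x*y - 1)/∂x - ∂(x^2 + y^2)/∂y = 2*x + y
Assembling: d(omega) = (2*x + y) dx ∧ dy.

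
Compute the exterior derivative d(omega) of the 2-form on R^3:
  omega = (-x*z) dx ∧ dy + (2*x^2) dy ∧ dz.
d(omega) = (3*x) dx ∧ dy ∧ dz

For a 2-form omega = sum_{i<j} g_{ij} dx_i ∧ dx_j, the exterior derivative is
  d(omega) = sum_{i<j} d(g_{ij}) ∧ dx_i ∧ dx_j = sum_{i<j, k} (∂g_{ij}/∂x_k) dx_k ∧ dx_i ∧ dx_j.
Expand each term, using dx_k ∧ dx_i ∧ dx_j = sgn(permutation) dx_{(a)} ∧ dx_{(b)} ∧ dx_{(c)} with (a < b < c) sorted:
  d(-x*z) includes (∂/∂z)(-x*z) dz = (-x) dz, which multiplied by dx ∧ dy gives (-x) dx ∧ dy ∧ dz
  d(2*x^2) includes (∂/∂x)(2*x^2) dx = (4*x) dx, which multiplied by dy ∧ dz gives (4*x) dx ∧ dy ∧ dz
Collecting like 3-forms: d(omega) = (3*x) dx ∧ dy ∧ dz.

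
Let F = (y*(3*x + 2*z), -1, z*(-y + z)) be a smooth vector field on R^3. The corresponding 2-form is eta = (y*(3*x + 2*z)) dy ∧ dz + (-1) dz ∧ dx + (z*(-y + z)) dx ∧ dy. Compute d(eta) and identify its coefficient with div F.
d(eta) = (2*y + 2*z) dx ∧ dy ∧ dz; div F = 2*y + 2*z

For a 2-form in R^3 of the form above, applying d gives a 3-form with coefficient ∂P/∂x + ∂Q/∂y + ∂R/∂z:
  ∂P/∂x = 3*y
  ∂Q/∂y = 0
  ∂R/∂z = -y + 2*z
Sum = 2*y + 2*z, which is exactly div F.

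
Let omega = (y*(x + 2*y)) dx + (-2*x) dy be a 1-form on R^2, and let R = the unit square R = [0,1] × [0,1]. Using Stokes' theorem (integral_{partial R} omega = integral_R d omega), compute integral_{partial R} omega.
integral_(partial R) omega = -9/2

Stokes: integral_partial_R omega = integral_R d omega with d omega = (∂Q/∂x - ∂P/∂y) dx ∧ dy.
  ∂Q/∂x = -2
  ∂P/∂y = x + 4*y
  integrand = ∂Q/∂x - ∂P/∂y = -x - 4*y - 2.
Integrating over R: integral_0^1 integral_0^1 (-x - 4*y - 2) dx dy = -9/2.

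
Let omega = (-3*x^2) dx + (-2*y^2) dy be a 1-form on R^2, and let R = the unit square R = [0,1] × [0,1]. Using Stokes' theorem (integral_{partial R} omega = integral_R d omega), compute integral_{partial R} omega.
integral_(partial R) omega = 0

Stokes: integral_partial_R omega = integral_R d omega with d omega = (∂Q/∂x - ∂P/∂y) dx ∧ dy.
  ∂Q/∂x = 0
  ∂P/∂y = 0
  integrand = ∂Q/∂x - ∂P/∂y = 0.
Integrating over R: integral_0^1 integral_0^1 (0) dx dy = 0.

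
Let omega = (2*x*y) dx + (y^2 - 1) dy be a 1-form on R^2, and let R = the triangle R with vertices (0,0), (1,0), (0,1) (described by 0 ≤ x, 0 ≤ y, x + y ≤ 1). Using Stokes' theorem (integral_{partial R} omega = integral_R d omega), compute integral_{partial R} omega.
integral_(partial R) omega = -1/3

Stokes: integral_partial_R omega = integral_R d omega with d omega = (∂Q/∂x - ∂P/∂y) dx ∧ dy.
  ∂Q/∂x = 0
  ∂P/∂y = 2*x
  integrand = ∂Q/∂x - ∂P/∂y = -2*x.
Integrating over R: integral_0^1 integral_0^{1-x} (-2*x) dy dx = -1/3.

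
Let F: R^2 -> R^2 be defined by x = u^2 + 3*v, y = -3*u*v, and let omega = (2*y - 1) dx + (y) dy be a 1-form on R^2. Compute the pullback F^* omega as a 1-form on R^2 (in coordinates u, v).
F^* omega = (u*(-12*u*v + 9*v^2 - 2)) du + (9*u^2*v - 18*u*v - 3) dv

Using F^*(f dg) = (f ∘ F) d(g ∘ F), substitute each coordinate x_i by F_i(u, v) in f_i, and replace dx_i by d F_i = (∂F_i/∂u) du + (∂F_i/∂v) dv.
  For the x component: f_1(F) = -6*u*v - 1; d F_1 = (2*u) du + (3) dv
  For the y component: f_2(F) = -3*u*v; d F_2 = (-3*v) du + (-3*u) dv
Combining and collecting du, dv coefficients:
  coeff of du: u*(-12*u*v + 9*v^2 - 2)
  coeff of dv: 9*u^2*v - 18*u*v - 3
F^* omega = (u*(-12*u*v + 9*v^2 - 2)) du + (9*u^2*v - 18*u*v - 3) dv.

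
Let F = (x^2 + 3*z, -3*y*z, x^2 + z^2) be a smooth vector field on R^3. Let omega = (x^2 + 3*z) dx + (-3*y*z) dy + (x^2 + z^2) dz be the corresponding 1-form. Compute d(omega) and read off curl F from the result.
d(omega) = (3*y) dy ∧ dz + (3 - 2*x) dz ∧ dx + (0) dx ∧ dy; curl F = (3*y, 3 - 2*x, 0)

d omega = sum_{i<j} (∂f_j/∂x_i - ∂f_i/∂x_j) dx_i ∧ dx_j. Under the identification (dy ∧ dz, dz ∧ dx, dx ∧ dy) ↔ (e_x, e_y, e_z), the coefficients are exactly the components of curl F. Compute:
  ∂R/∂y - ∂Q/∂z = (0) - (-3*y) = 3*y
  ∂P/∂z - ∂R/∂x = (3) - (2*x) = 3 - 2*x
  ∂Q/∂x - ∂P/∂y = (0) - (0) = 0.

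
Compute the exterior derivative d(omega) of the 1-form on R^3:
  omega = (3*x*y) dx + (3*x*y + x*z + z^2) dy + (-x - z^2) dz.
d(omega) = (-3*x + 3*y + z) dx ∧ dy + (-1) dx ∧ dz + (-x - 2*z) dy ∧ dz

For a 1-form omega = sum_i f_i dx_i, the exterior derivative is
  d(omega) = sum_{i < j} (∂f_j/∂x_i - ∂f_i/∂x_j) dx_i ∧ dx_j.
  coefficient of dx ∧ dy: ∂f_2/∂x - ∂f_1/∂y = ∂(3*x*y + x*z + z^2)/∂x - ∂(3*x*y)/∂y = -3*x + 3*y + z
  coefficient of dx ∧ dz: ∂f_3/∂x - ∂f_1/∂z = ∂(-x - z^2)/∂x - ∂(3*x*y)/∂z = -1
  coefficient of dy ∧ dz: ∂f_3/∂y - ∂f_2/∂z = ∂(-x - z^2)/∂y - ∂(3*x*y + x*z + z^2)/∂z = -x - 2*z
Assembling: d(omega) = (-3*x + 3*y + z) dx ∧ dy + (-1) dx ∧ dz + (-x - 2*z) dy ∧ dz.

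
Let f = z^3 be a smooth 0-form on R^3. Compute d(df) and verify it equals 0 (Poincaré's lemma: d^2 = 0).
d(df) = 0

Step 1: df = sum_i (∂f/∂x_i) dx_i = (0) dx + (0) dy + (3*z^2) dz.
Step 2: Apply d again. Using the 1-form formula, the coefficient of dx ∧ dy in d(df) is ∂^2 f/∂x ∂y - ∂^2 f/∂y ∂x = (0) - (0) = 0 (equality of mixed partials for smooth f).
Similarly for dx ∧ dz and dy ∧ dz — all coefficients vanish. So d(df) = 0.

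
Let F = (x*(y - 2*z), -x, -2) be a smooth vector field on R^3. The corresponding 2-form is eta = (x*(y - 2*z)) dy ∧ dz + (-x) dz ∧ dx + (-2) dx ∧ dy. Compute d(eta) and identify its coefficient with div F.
d(eta) = (y - 2*z) dx ∧ dy ∧ dz; div F = y - 2*z

For a 2-form in R^3 of the form above, applying d gives a 3-form with coefficient ∂P/∂x + ∂Q/∂y + ∂R/∂z:
  ∂P/∂x = y - 2*z
  ∂Q/∂y = 0
  ∂R/∂z = 0
Sum = y - 2*z, which is exactly div F.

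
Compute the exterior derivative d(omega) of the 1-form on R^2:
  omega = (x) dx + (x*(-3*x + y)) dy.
d(omega) = (-6*x + y) dx ∧ dy

For a 1-form omega = sum_i f_i dx_i, the exterior derivative is
  d(omega) = sum_{i < j} (∂f_j/∂x_i - ∂f_i/∂x_j) dx_i ∧ dx_j.
  coefficient of dx ∧ dy: ∂f_2/∂x - ∂f_1/∂y = ∂(x*(-3*x + y))/∂x - ∂(x)/∂y = -6*x + y
Assembling: d(omega) = (-6*x + y) dx ∧ dy.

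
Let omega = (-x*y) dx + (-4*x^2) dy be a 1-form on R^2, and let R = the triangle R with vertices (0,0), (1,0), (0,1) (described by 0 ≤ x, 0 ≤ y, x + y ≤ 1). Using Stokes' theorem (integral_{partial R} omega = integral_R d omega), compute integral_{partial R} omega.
integral_(partial R) omega = -7/6

Stokes: integral_partial_R omega = integral_R d omega with d omega = (∂Q/∂x - ∂P/∂y) dx ∧ dy.
  ∂Q/∂x = -8*x
  ∂P/∂y = -x
  integrand = ∂Q/∂x - ∂P/∂y = -7*x.
Integrating over R: integral_0^1 integral_0^{1-x} (-7*x) dy dx = -7/6.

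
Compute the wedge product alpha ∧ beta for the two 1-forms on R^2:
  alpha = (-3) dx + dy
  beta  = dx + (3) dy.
alpha ∧ beta = (-10) dx ∧ dy

Distribute the wedge, using dx_i ∧ dx_j = -dx_j ∧ dx_i and dx_i ∧ dx_i = 0. For each pair (i, j) with i < j, the coefficient of dx_i ∧ dx_j in alpha ∧ beta is (alpha_i * beta_j - alpha_j * beta_i). Collecting: alpha ∧ beta = (-10) dx ∧ dy.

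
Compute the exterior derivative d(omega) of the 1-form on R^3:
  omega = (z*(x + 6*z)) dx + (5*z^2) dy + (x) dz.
d(omega) = (-x - 12*z + 1) dx ∧ dz + (-10*z) dy ∧ dz

For a 1-form omega = sum_i f_i dx_i, the exterior derivative is
  d(omega) = sum_{i < j} (∂f_j/∂x_i - ∂f_i/∂x_j) dx_i ∧ dx_j.
  coefficient of dx ∧ dz: ∂f_3/∂x - ∂f_1/∂z = ∂(x)/∂x - ∂(z*(x + 6*z))/∂z = -x - 12*z + 1
  coefficient of dy ∧ dz: ∂f_3/∂y - ∂f_2/∂z = ∂(x)/∂y - ∂(5*z^2)/∂z = -10*z
Assembling: d(omega) = (-x - 12*z + 1) dx ∧ dz + (-10*z) dy ∧ dz.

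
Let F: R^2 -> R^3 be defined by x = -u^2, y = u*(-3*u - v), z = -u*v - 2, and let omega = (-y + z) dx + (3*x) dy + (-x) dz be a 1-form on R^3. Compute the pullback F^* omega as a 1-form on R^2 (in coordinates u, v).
F^* omega = (2*u*(6*u^2 + u*v + 2)) du + (2*u^3) dv

Using F^*(f dg) = (f ∘ F) d(g ∘ F), substitute each coordinate x_i by F_i(u, v) in f_i, and replace dx_i by d F_i = (∂F_i/∂u) du + (∂F_i/∂v) dv.
  For the x component: f_1(F) = 3*u^2 - 2; d F_1 = (-2*u) du + (0) dv
  For the y component: f_2(F) = -3*u^2; d F_2 = (-6*u - v) du + (-u) dv
  For the z component: f_3(F) = u^2; d F_3 = (-v) du + (-u) dv
Combining and collecting du, dv coefficients:
  coeff of du: 2*u*(6*u^2 + u*v + 2)
  coeff of dv: 2*u^3
F^* omega = (2*u*(6*u^2 + u*v + 2)) du + (2*u^3) dv.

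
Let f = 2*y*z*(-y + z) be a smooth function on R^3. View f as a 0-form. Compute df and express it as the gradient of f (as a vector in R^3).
df = (0) dx + (2*z*(-2*y + z)) dy + (2*y*(-y + 2*z)) dz; grad f = (0, 2*z*(-2*y + z), 2*y*(-y + 2*z))

For a 0-form f, d f = (∂f/∂x) dx + (∂f/∂y) dy + (∂f/∂z) dz. The components of the vector representation are exactly the entries of grad f in Cartesian coordinates:
  ∂f/∂x = 0
  ∂f/∂y = 2*z*(-2*y + z)
  ∂f/∂z = 2*y*(-y + 2*z).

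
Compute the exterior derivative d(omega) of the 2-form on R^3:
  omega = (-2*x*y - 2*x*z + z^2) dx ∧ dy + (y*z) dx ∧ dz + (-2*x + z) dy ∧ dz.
d(omega) = (-2*x + z - 2) dx ∧ dy ∧ dz

For a 2-form omega = sum_{i<j} g_{ij} dx_i ∧ dx_j, the exterior derivative is
  d(omega) = sum_{i<j} d(g_{ij}) ∧ dx_i ∧ dx_j = sum_{i<j, k} (∂g_{ij}/∂x_k) dx_k ∧ dx_i ∧ dx_j.
Expand each term, using dx_k ∧ dx_i ∧ dx_j = sgn(permutation) dx_{(a)} ∧ dx_{(b)} ∧ dx_{(c)} with (a < b < c) sorted:
  d(-2*x*y - 2*x*z + z^2) includes (∂/∂z)(-2*x*y - 2*x*z + z^2) dz = (-2*x + 2*z) dz, which multiplied by dx ∧ dy gives (-2*x + 2*z) dx ∧ dy ∧ dz
  d(y*z) includes (∂/∂y)(y*z) dy = (z) dy, which multiplied by dx ∧ dz gives (-z) dx ∧ dy ∧ dz
  d(-2*x + z) includes (∂/∂x)(-2*x + z) dx = (-2) dx, which multiplied by dy ∧ dz gives (-2) dx ∧ dy ∧ dz
Collecting like 3-forms: d(omega) = (-2*x + z - 2) dx ∧ dy ∧ dz.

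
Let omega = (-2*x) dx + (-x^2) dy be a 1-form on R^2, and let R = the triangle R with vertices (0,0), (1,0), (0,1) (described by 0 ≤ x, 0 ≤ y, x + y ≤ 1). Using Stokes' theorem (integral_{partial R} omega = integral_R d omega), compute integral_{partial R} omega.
integral_(partial R) omega = -1/3

Stokes: integral_partial_R omega = integral_R d omega with d omega = (∂Q/∂x - ∂P/∂y) dx ∧ dy.
  ∂Q/∂x = -2*x
  ∂P/∂y = 0
  integrand = ∂Q/∂x - ∂P/∂y = -2*x.
Integrating over R: integral_0^1 integral_0^{1-x} (-2*x) dy dx = -1/3.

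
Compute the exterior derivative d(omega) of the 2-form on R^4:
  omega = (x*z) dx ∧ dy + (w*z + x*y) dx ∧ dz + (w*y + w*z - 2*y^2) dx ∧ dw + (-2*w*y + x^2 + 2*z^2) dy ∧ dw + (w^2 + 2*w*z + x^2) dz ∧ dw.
d(omega) = (-w + 2*x + z) dx ∧ dz ∧ dw + (-w + 2*x + 4*y) dx ∧ dy ∧ dw + (-4*z) dy ∧ dz ∧ dw

For a 2-form omega = sum_{i<j} g_{ij} dx_i ∧ dx_j, the exterior derivative is
  d(omega) = sum_{i<j} d(g_{ij}) ∧ dx_i ∧ dx_j = sum_{i<j, k} (∂g_{ij}/∂x_k) dx_k ∧ dx_i ∧ dx_j.
Expand each term, using dx_k ∧ dx_i ∧ dx_j = sgn(permutation) dx_{(a)} ∧ dx_{(b)} ∧ dx_{(c)} with (a < b < c) sorted:
  d(x*z) includes (∂/∂z)(x*z) dz = (x) dz, which multiplied by dx ∧ dy gives (x) dx ∧ dy ∧ dz
  d(w*z + x*y) includes (∂/∂y)(w*z + x*y) dy = (x) dy, which multiplied by dx ∧ dz gives (-x) dx ∧ dy ∧ dz
  d(w*z + x*y) includes (∂/∂w)(w*z + x*y) dw = (z) dw, which multiplied by dx ∧ dz gives (z) dx ∧ dz ∧ dw
  d(w*y + w*z - 2*y^2) includes (∂/∂y)(w*y + w*z - 2*y^2) dy = (w - 4*y) dy, which multiplied by dx ∧ dw gives (-w + 4*y) dx ∧ dy ∧ dw
  d(w*y + w*z - 2*y^2) includes (∂/∂z)(w*y + w*z - 2*y^2) dz = (w) dz, which multiplied by dx ∧ dw gives (-w) dx ∧ dz ∧ dw
  d(-2*w*y + x^2 + 2*z^2) includes (∂/∂x)(-2*w*y + x^2 + 2*z^2) dx = (2*x) dx, which multiplied by dy ∧ dw gives (2*x) dx ∧ dy ∧ dw
  d(-2*w*y + x^2 + 2*z^2) includes (∂/∂z)(-2*w*y + x^2 + 2*z^2) dz = (4*z) dz, which multiplied by dy ∧ dw gives (-4*z) dy ∧ dz ∧ dw
  d(w^2 + 2*w*z + x^2) includes (∂/∂x)(w^2 + 2*w*z + x^2) dx = (2*x) dx, which multiplied by dz ∧ dw gives (2*x) dx ∧ dz ∧ dw
Collecting like 3-forms: d(omega) = (-w + 2*x + z) dx ∧ dz ∧ dw + (-w + 2*x + 4*y) dx ∧ dy ∧ dw + (-4*z) dy ∧ dz ∧ dw.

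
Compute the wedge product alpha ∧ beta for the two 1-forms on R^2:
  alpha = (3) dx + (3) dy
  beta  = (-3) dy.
alpha ∧ beta = (-9) dx ∧ dy

Distribute the wedge, using dx_i ∧ dx_j = -dx_j ∧ dx_i and dx_i ∧ dx_i = 0. For each pair (i, j) with i < j, the coefficient of dx_i ∧ dx_j in alpha ∧ beta is (alpha_i * beta_j - alpha_j * beta_i). Collecting: alpha ∧ beta = (-9) dx ∧ dy.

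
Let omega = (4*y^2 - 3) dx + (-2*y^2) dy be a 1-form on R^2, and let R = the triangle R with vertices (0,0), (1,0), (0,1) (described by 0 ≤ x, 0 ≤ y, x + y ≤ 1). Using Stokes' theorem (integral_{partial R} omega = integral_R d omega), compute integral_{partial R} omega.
integral_(partial R) omega = -4/3

Stokes: integral_partial_R omega = integral_R d omega with d omega = (∂Q/∂x - ∂P/∂y) dx ∧ dy.
  ∂Q/∂x = 0
  ∂P/∂y = 8*y
  integrand = ∂Q/∂x - ∂P/∂y = -8*y.
Integrating over R: integral_0^1 integral_0^{1-x} (-8*y) dy dx = -4/3.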